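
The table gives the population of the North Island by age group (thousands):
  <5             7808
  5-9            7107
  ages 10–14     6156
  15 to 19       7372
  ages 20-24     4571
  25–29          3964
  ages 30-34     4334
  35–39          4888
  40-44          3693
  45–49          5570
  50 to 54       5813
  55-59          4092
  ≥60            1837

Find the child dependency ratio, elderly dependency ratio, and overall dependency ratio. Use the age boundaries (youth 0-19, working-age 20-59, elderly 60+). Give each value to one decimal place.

0–19: 7808 + 7107 + 6156 + 7372 = 28443
20–59: 4571 + 3964 + 4334 + 4888 + 3693 + 5570 + 5813 + 4092 = 36925
60+: 1837
Youth dependency ratio = 28443 / 36925 × 100 = 77.0
Old-age dependency ratio = 1837 / 36925 × 100 = 5.0
Total dependency ratio = (28443 + 1837) / 36925 × 100 = 30280 / 36925 × 100 = 82.0

Youth dependency ratio: 77.0
Old-age dependency ratio: 5.0
Total dependency ratio: 82.0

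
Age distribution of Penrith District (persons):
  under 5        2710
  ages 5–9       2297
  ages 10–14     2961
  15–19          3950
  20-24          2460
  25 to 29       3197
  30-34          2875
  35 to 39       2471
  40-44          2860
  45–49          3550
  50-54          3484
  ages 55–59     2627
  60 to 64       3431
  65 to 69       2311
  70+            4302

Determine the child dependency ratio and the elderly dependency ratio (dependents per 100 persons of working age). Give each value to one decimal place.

0–14: 2710 + 2297 + 2961 = 7968
15–64: 3950 + 2460 + 3197 + 2875 + 2471 + 2860 + 3550 + 3484 + 2627 + 3431 = 30905
65+: 2311 + 4302 = 6613
Youth dependency ratio = 7968 / 30905 × 100 = 25.8
Old-age dependency ratio = 6613 / 30905 × 100 = 21.4

Youth dependency ratio: 25.8
Old-age dependency ratio: 21.4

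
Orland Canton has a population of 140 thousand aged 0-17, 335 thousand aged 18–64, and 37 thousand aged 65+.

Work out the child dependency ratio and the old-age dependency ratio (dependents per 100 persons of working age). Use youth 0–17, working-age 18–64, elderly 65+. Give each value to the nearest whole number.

Youth dependency ratio = 140 / 335 × 100 = 42
Old-age dependency ratio = 37 / 335 × 100 = 11

Youth dependency ratio: 42
Old-age dependency ratio: 11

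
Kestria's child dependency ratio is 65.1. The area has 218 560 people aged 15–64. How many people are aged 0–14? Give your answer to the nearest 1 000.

Aged 0–14: 142 000

Youth dependency ratio = youth / working-age × 100
65.1 = Y / 218 560 × 100
⇒ 142 000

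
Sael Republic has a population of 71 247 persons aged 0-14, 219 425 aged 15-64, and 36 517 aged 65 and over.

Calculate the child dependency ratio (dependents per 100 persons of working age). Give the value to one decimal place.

Youth dependency ratio = 71 247 / 219 425 × 100 = 32.5

Youth dependency ratio: 32.5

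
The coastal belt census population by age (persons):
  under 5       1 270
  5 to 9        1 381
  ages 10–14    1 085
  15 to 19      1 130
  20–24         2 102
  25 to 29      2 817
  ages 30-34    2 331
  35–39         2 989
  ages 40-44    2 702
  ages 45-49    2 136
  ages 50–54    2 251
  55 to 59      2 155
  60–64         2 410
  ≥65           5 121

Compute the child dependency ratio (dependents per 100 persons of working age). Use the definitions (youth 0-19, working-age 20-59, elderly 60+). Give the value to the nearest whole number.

0–19: 1 270 + 1 381 + 1 085 + 1 130 = 4 866
20–59: 2 102 + 2 817 + 2 331 + 2 989 + 2 702 + 2 136 + 2 251 + 2 155 = 19 483
60+: 2 410 + 5 121 = 7 531
Youth dependency ratio = 4 866 / 19 483 × 100 = 25

Youth dependency ratio: 25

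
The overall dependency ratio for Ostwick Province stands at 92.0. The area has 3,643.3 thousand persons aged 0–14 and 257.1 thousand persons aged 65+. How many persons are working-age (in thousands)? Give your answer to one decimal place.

Total dependency ratio = (youth + elderly) / working-age × 100
92.0 = (3,643.3 + 257.1) / W × 100
⇒ 4,239.6

Working-age: 4,239.6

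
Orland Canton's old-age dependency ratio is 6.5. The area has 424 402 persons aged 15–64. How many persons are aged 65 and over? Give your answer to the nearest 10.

Aged 65 and over: 27 590

Old-age dependency ratio = elderly / working-age × 100
6.5 = E / 424 402 × 100
⇒ 27 590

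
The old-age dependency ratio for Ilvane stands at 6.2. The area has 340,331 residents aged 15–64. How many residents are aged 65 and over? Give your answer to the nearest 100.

Old-age dependency ratio = elderly / working-age × 100
6.2 = E / 340,331 × 100
⇒ 21,100

Aged 65 and over: 21,100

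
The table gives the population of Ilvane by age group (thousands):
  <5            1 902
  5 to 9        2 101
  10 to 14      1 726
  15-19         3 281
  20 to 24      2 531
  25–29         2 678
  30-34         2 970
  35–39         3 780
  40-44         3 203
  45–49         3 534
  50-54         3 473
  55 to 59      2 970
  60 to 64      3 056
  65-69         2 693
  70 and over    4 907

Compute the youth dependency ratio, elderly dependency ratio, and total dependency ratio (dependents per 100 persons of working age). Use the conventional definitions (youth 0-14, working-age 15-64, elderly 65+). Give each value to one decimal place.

Youth dependency ratio: 18.2
Old-age dependency ratio: 24.1
Total dependency ratio: 42.3

0–14: 1 902 + 2 101 + 1 726 = 5 729
15–64: 3 281 + 2 531 + 2 678 + 2 970 + 3 780 + 3 203 + 3 534 + 3 473 + 2 970 + 3 056 = 31 476
65+: 2 693 + 4 907 = 7 600
Youth dependency ratio = 5 729 / 31 476 × 100 = 18.2
Old-age dependency ratio = 7 600 / 31 476 × 100 = 24.1
Total dependency ratio = (5 729 + 7 600) / 31 476 × 100 = 13 329 / 31 476 × 100 = 42.3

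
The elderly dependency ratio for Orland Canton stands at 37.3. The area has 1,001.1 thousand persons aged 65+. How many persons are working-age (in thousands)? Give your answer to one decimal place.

Working-age: 2,683.9

Old-age dependency ratio = elderly / working-age × 100
37.3 = 1,001.1 / W × 100
⇒ 2,683.9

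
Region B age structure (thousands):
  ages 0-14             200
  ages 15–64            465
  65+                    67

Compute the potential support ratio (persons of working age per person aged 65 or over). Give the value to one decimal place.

Potential support ratio = 465 / 67 = 6.9

Potential support ratio: 6.9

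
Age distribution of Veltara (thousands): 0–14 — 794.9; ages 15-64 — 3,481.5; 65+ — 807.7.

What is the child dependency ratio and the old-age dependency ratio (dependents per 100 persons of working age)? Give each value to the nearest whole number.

Youth dependency ratio: 23
Old-age dependency ratio: 23

Youth dependency ratio = 794.9 / 3,481.5 × 100 = 23
Old-age dependency ratio = 807.7 / 3,481.5 × 100 = 23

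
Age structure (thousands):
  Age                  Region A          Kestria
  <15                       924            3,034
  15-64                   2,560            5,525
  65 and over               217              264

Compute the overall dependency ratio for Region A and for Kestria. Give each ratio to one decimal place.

Region A: 44.6
Kestria: 59.7

Region A: (924 + 217) / 2,560 × 100 = 1,141 / 2,560 × 100 = 44.6
Kestria: (3,034 + 264) / 5,525 × 100 = 3,298 / 5,525 × 100 = 59.7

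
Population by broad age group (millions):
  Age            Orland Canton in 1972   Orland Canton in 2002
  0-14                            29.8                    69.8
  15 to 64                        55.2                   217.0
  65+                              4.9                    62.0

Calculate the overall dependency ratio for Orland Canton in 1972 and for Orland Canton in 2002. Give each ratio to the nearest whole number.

Orland Canton in 1972: 63
Orland Canton in 2002: 61

Orland Canton in 1972: (29.8 + 4.9) / 55.2 × 100 = 34.7 / 55.2 × 100 = 63
Orland Canton in 2002: (69.8 + 62.0) / 217.0 × 100 = 131.8 / 217.0 × 100 = 61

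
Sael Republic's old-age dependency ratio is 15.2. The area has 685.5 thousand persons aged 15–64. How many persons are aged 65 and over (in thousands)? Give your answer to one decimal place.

Old-age dependency ratio = elderly / working-age × 100
15.2 = E / 685.5 × 100
⇒ 104.2

Aged 65 and over: 104.2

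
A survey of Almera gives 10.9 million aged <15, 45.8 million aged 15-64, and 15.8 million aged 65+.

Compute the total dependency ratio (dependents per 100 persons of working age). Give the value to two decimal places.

Total dependency ratio: 58.30

Total dependency ratio = (10.9 + 15.8) / 45.8 × 100 = 26.7 / 45.8 × 100 = 58.30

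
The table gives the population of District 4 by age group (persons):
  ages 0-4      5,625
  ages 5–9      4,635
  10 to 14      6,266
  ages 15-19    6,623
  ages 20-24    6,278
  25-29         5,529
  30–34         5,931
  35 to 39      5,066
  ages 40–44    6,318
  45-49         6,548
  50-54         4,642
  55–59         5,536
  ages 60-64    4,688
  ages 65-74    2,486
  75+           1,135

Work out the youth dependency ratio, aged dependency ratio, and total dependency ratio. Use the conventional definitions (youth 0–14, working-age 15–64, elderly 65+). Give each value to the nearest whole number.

Youth dependency ratio: 29
Old-age dependency ratio: 6
Total dependency ratio: 35

0–14: 5,625 + 4,635 + 6,266 = 16,526
15–64: 6,623 + 6,278 + 5,529 + 5,931 + 5,066 + 6,318 + 6,548 + 4,642 + 5,536 + 4,688 = 57,159
65+: 2,486 + 1,135 = 3,621
Youth dependency ratio = 16,526 / 57,159 × 100 = 29
Old-age dependency ratio = 3,621 / 57,159 × 100 = 6
Total dependency ratio = (16,526 + 3,621) / 57,159 × 100 = 20,147 / 57,159 × 100 = 35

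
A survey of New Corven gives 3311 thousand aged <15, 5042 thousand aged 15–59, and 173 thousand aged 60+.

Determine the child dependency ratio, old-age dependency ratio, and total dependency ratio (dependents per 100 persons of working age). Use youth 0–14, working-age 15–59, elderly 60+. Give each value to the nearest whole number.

Youth dependency ratio: 66
Old-age dependency ratio: 3
Total dependency ratio: 69

Youth dependency ratio = 3311 / 5042 × 100 = 66
Old-age dependency ratio = 173 / 5042 × 100 = 3
Total dependency ratio = (3311 + 173) / 5042 × 100 = 3484 / 5042 × 100 = 69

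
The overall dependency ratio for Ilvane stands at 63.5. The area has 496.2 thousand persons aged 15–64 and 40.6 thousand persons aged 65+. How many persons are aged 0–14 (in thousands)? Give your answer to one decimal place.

Aged 0–14: 274.5

Total dependency ratio = (youth + elderly) / working-age × 100
63.5 = (Y + 40.6) / 496.2 × 100
⇒ 274.5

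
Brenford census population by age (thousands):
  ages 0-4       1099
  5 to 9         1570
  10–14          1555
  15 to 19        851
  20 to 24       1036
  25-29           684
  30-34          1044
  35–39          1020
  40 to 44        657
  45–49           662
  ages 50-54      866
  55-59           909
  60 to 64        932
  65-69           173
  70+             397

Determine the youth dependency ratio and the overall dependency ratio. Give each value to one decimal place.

0–14: 1099 + 1570 + 1555 = 4224
15–64: 851 + 1036 + 684 + 1044 + 1020 + 657 + 662 + 866 + 909 + 932 = 8661
65+: 173 + 397 = 570
Youth dependency ratio = 4224 / 8661 × 100 = 48.8
Total dependency ratio = (4224 + 570) / 8661 × 100 = 4794 / 8661 × 100 = 55.4

Youth dependency ratio: 48.8
Total dependency ratio: 55.4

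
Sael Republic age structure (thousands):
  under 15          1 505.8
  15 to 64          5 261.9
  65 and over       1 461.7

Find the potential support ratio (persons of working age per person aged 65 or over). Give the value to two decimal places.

Potential support ratio = 5 261.9 / 1 461.7 = 3.60

Potential support ratio: 3.60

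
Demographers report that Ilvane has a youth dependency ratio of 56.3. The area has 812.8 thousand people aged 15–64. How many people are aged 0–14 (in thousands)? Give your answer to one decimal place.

Aged 0–14: 457.6

Youth dependency ratio = youth / working-age × 100
56.3 = Y / 812.8 × 100
⇒ 457.6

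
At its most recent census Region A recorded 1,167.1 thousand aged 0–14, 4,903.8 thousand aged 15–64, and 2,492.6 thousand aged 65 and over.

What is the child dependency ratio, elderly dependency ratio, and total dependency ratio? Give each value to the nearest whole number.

Youth dependency ratio = 1,167.1 / 4,903.8 × 100 = 24
Old-age dependency ratio = 2,492.6 / 4,903.8 × 100 = 51
Total dependency ratio = (1,167.1 + 2,492.6) / 4,903.8 × 100 = 3,659.7 / 4,903.8 × 100 = 75

Youth dependency ratio: 24
Old-age dependency ratio: 51
Total dependency ratio: 75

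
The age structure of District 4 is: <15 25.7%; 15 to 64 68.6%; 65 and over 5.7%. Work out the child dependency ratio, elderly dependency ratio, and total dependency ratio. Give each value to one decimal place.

Youth dependency ratio = 25.7 / 68.6 × 100 = 37.5
Old-age dependency ratio = 5.7 / 68.6 × 100 = 8.3
Total dependency ratio = (25.7 + 5.7) / 68.6 × 100 = 31.4 / 68.6 × 100 = 45.8

Youth dependency ratio: 37.5
Old-age dependency ratio: 8.3
Total dependency ratio: 45.8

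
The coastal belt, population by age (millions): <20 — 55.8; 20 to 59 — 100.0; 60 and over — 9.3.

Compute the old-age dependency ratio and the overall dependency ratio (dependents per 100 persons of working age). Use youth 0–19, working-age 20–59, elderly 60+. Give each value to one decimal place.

Old-age dependency ratio: 9.3
Total dependency ratio: 65.1

Old-age dependency ratio = 9.3 / 100.0 × 100 = 9.3
Total dependency ratio = (55.8 + 9.3) / 100.0 × 100 = 65.1 / 100.0 × 100 = 65.1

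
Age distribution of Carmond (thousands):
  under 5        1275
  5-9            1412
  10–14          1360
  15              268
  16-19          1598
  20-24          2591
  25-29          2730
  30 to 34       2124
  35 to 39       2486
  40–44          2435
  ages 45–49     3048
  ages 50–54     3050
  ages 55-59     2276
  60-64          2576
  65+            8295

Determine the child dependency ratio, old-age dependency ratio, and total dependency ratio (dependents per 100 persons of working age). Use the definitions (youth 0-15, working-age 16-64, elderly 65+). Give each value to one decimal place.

0–15: 1275 + 1412 + 1360 + 268 = 4315
16–64: 1598 + 2591 + 2730 + 2124 + 2486 + 2435 + 3048 + 3050 + 2276 + 2576 = 24914
65+: 8295
Youth dependency ratio = 4315 / 24914 × 100 = 17.3
Old-age dependency ratio = 8295 / 24914 × 100 = 33.3
Total dependency ratio = (4315 + 8295) / 24914 × 100 = 12610 / 24914 × 100 = 50.6

Youth dependency ratio: 17.3
Old-age dependency ratio: 33.3
Total dependency ratio: 50.6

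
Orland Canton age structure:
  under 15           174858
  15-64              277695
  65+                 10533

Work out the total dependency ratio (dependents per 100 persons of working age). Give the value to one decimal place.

Total dependency ratio: 66.8

Total dependency ratio = (174858 + 10533) / 277695 × 100 = 185391 / 277695 × 100 = 66.8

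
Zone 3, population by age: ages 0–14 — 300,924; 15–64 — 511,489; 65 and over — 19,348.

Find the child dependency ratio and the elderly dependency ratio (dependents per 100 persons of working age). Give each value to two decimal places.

Youth dependency ratio = 300,924 / 511,489 × 100 = 58.83
Old-age dependency ratio = 19,348 / 511,489 × 100 = 3.78

Youth dependency ratio: 58.83
Old-age dependency ratio: 3.78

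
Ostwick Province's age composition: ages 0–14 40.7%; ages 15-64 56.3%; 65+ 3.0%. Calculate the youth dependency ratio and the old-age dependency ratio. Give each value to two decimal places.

Youth dependency ratio = 40.7 / 56.3 × 100 = 72.29
Old-age dependency ratio = 3.0 / 56.3 × 100 = 5.33

Youth dependency ratio: 72.29
Old-age dependency ratio: 5.33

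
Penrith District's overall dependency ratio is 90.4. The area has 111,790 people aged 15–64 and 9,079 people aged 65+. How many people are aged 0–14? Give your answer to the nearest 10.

Aged 0–14: 91,980

Total dependency ratio = (youth + elderly) / working-age × 100
90.4 = (Y + 9,079) / 111,790 × 100
⇒ 91,980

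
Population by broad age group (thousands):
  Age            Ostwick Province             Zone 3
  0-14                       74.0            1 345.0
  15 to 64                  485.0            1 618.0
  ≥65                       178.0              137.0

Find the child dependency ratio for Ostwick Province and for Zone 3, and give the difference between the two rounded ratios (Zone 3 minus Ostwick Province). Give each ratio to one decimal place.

Ostwick Province: 15.3
Zone 3: 83.1
Difference: +67.8

Ostwick Province: 74.0 / 485.0 × 100 = 15.3
Zone 3: 1 345.0 / 1 618.0 × 100 = 83.1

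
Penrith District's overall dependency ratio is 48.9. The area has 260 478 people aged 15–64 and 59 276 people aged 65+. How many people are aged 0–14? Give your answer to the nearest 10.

Total dependency ratio = (youth + elderly) / working-age × 100
48.9 = (Y + 59 276) / 260 478 × 100
⇒ 68 100

Aged 0–14: 68 100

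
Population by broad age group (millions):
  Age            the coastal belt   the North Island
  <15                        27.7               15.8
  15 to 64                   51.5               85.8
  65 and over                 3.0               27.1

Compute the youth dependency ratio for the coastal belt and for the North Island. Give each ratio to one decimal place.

the coastal belt: 53.8
the North Island: 18.4

the coastal belt: 27.7 / 51.5 × 100 = 53.8
the North Island: 15.8 / 85.8 × 100 = 18.4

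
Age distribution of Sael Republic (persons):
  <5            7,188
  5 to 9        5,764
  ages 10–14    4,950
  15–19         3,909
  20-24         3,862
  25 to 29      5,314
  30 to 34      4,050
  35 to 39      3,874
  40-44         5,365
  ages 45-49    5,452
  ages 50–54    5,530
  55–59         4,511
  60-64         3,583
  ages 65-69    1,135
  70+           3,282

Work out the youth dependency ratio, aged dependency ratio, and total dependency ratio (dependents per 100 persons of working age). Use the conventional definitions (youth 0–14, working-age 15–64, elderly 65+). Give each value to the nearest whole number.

Youth dependency ratio: 39
Old-age dependency ratio: 10
Total dependency ratio: 49

0–14: 7,188 + 5,764 + 4,950 = 17,902
15–64: 3,909 + 3,862 + 5,314 + 4,050 + 3,874 + 5,365 + 5,452 + 5,530 + 4,511 + 3,583 = 45,450
65+: 1,135 + 3,282 = 4,417
Youth dependency ratio = 17,902 / 45,450 × 100 = 39
Old-age dependency ratio = 4,417 / 45,450 × 100 = 10
Total dependency ratio = (17,902 + 4,417) / 45,450 × 100 = 22,319 / 45,450 × 100 = 49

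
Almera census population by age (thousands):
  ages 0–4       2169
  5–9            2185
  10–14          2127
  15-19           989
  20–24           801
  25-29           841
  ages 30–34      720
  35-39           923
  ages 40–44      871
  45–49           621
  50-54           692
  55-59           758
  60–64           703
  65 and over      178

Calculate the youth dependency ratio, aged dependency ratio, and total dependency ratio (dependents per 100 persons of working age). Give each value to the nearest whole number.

0–14: 2169 + 2185 + 2127 = 6481
15–64: 989 + 801 + 841 + 720 + 923 + 871 + 621 + 692 + 758 + 703 = 7919
65+: 178
Youth dependency ratio = 6481 / 7919 × 100 = 82
Old-age dependency ratio = 178 / 7919 × 100 = 2
Total dependency ratio = (6481 + 178) / 7919 × 100 = 6659 / 7919 × 100 = 84

Youth dependency ratio: 82
Old-age dependency ratio: 2
Total dependency ratio: 84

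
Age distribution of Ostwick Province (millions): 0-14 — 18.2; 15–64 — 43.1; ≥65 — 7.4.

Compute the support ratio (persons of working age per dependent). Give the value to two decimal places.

Support ratio: 1.68

Support ratio = 43.1 / (18.2 + 7.4) = 43.1 / 25.6 = 1.68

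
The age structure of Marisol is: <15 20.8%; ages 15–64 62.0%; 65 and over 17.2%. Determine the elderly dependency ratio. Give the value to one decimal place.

Old-age dependency ratio = 17.2 / 62.0 × 100 = 27.7

Old-age dependency ratio: 27.7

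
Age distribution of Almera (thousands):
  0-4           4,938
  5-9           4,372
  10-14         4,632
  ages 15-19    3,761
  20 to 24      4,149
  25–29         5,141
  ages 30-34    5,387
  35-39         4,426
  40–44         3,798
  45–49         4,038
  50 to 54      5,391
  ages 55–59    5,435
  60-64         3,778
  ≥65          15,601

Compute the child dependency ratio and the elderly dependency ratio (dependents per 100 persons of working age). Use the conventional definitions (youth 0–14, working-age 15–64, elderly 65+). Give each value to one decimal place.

0–14: 4,938 + 4,372 + 4,632 = 13,942
15–64: 3,761 + 4,149 + 5,141 + 5,387 + 4,426 + 3,798 + 4,038 + 5,391 + 5,435 + 3,778 = 45,304
65+: 15,601
Youth dependency ratio = 13,942 / 45,304 × 100 = 30.8
Old-age dependency ratio = 15,601 / 45,304 × 100 = 34.4

Youth dependency ratio: 30.8
Old-age dependency ratio: 34.4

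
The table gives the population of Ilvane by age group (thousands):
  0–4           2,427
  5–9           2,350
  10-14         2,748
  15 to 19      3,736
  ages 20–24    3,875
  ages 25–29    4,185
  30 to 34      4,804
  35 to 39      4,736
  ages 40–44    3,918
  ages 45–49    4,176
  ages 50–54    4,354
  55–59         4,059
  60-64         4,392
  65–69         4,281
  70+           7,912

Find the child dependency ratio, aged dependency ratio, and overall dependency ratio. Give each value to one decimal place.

0–14: 2,427 + 2,350 + 2,748 = 7,525
15–64: 3,736 + 3,875 + 4,185 + 4,804 + 4,736 + 3,918 + 4,176 + 4,354 + 4,059 + 4,392 = 42,235
65+: 4,281 + 7,912 = 12,193
Youth dependency ratio = 7,525 / 42,235 × 100 = 17.8
Old-age dependency ratio = 12,193 / 42,235 × 100 = 28.9
Total dependency ratio = (7,525 + 12,193) / 42,235 × 100 = 19,718 / 42,235 × 100 = 46.7

Youth dependency ratio: 17.8
Old-age dependency ratio: 28.9
Total dependency ratio: 46.7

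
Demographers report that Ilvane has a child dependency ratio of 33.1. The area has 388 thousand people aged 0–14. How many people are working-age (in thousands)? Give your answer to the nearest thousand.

Working-age: 1,172

Youth dependency ratio = youth / working-age × 100
33.1 = 388 / W × 100
⇒ 1,172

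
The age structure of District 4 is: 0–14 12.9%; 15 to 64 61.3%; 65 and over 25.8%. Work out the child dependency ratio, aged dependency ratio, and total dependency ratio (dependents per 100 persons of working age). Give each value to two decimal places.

Youth dependency ratio: 21.04
Old-age dependency ratio: 42.09
Total dependency ratio: 63.13

Youth dependency ratio = 12.9 / 61.3 × 100 = 21.04
Old-age dependency ratio = 25.8 / 61.3 × 100 = 42.09
Total dependency ratio = (12.9 + 25.8) / 61.3 × 100 = 38.7 / 61.3 × 100 = 63.13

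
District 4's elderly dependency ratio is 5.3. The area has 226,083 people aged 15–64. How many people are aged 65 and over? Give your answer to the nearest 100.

Aged 65 and over: 12,000

Old-age dependency ratio = elderly / working-age × 100
5.3 = E / 226,083 × 100
⇒ 12,000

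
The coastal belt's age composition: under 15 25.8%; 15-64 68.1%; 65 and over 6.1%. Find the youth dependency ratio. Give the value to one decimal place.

Youth dependency ratio: 37.9

Youth dependency ratio = 25.8 / 68.1 × 100 = 37.9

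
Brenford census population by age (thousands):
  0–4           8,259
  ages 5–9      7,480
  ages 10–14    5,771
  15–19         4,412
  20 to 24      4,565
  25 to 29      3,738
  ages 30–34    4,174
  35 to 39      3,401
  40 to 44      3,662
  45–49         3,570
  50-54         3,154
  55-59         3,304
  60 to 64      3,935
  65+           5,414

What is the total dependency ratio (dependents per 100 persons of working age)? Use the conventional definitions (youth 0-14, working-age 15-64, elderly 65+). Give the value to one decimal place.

0–14: 8,259 + 7,480 + 5,771 = 21,510
15–64: 4,412 + 4,565 + 3,738 + 4,174 + 3,401 + 3,662 + 3,570 + 3,154 + 3,304 + 3,935 = 37,915
65+: 5,414
Total dependency ratio = (21,510 + 5,414) / 37,915 × 100 = 26,924 / 37,915 × 100 = 71.0

Total dependency ratio: 71.0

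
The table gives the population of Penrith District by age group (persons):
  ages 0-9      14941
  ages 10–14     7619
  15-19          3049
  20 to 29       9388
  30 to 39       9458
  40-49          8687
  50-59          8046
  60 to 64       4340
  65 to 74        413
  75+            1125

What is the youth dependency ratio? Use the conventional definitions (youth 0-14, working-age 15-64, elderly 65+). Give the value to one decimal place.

Youth dependency ratio: 52.5

0–14: 14941 + 7619 = 22560
15–64: 3049 + 9388 + 9458 + 8687 + 8046 + 4340 = 42968
65+: 413 + 1125 = 1538
Youth dependency ratio = 22560 / 42968 × 100 = 52.5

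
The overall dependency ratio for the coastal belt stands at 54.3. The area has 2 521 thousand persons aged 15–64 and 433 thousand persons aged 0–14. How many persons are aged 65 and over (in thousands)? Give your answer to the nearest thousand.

Aged 65 and over: 936

Total dependency ratio = (youth + elderly) / working-age × 100
54.3 = (433 + E) / 2 521 × 100
⇒ 936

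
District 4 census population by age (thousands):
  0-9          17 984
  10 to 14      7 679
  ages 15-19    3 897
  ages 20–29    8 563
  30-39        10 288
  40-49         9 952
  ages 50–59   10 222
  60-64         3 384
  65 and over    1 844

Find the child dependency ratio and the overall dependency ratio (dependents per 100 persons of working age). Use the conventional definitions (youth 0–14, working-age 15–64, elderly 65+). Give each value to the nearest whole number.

Youth dependency ratio: 55
Total dependency ratio: 59

0–14: 17 984 + 7 679 = 25 663
15–64: 3 897 + 8 563 + 10 288 + 9 952 + 10 222 + 3 384 = 46 306
65+: 1 844
Youth dependency ratio = 25 663 / 46 306 × 100 = 55
Total dependency ratio = (25 663 + 1 844) / 46 306 × 100 = 27 507 / 46 306 × 100 = 59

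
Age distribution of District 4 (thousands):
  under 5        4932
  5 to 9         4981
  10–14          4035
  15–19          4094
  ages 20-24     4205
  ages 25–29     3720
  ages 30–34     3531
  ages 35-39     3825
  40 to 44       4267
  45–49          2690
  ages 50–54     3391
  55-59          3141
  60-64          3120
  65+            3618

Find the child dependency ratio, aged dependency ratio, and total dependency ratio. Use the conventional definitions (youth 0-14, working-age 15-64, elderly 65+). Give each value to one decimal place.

Youth dependency ratio: 38.8
Old-age dependency ratio: 10.1
Total dependency ratio: 48.8

0–14: 4932 + 4981 + 4035 = 13948
15–64: 4094 + 4205 + 3720 + 3531 + 3825 + 4267 + 2690 + 3391 + 3141 + 3120 = 35984
65+: 3618
Youth dependency ratio = 13948 / 35984 × 100 = 38.8
Old-age dependency ratio = 3618 / 35984 × 100 = 10.1
Total dependency ratio = (13948 + 3618) / 35984 × 100 = 17566 / 35984 × 100 = 48.8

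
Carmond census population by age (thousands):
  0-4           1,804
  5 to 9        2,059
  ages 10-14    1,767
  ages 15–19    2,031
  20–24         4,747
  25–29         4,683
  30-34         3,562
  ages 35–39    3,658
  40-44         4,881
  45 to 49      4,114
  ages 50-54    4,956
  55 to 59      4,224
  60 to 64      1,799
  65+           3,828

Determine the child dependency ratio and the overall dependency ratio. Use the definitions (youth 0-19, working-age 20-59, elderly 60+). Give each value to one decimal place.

0–19: 1,804 + 2,059 + 1,767 + 2,031 = 7,661
20–59: 4,747 + 4,683 + 3,562 + 3,658 + 4,881 + 4,114 + 4,956 + 4,224 = 34,825
60+: 1,799 + 3,828 = 5,627
Youth dependency ratio = 7,661 / 34,825 × 100 = 22.0
Total dependency ratio = (7,661 + 5,627) / 34,825 × 100 = 13,288 / 34,825 × 100 = 38.2

Youth dependency ratio: 22.0
Total dependency ratio: 38.2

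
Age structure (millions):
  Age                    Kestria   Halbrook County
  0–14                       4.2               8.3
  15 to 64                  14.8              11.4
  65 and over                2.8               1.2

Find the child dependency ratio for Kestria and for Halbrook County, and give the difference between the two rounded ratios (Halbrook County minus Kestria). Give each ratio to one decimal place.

Kestria: 4.2 / 14.8 × 100 = 28.4
Halbrook County: 8.3 / 11.4 × 100 = 72.8

Kestria: 28.4
Halbrook County: 72.8
Difference: +44.4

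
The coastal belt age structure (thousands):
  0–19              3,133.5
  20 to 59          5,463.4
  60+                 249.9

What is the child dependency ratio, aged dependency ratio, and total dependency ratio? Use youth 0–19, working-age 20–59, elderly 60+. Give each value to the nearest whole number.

Youth dependency ratio = 3,133.5 / 5,463.4 × 100 = 57
Old-age dependency ratio = 249.9 / 5,463.4 × 100 = 5
Total dependency ratio = (3,133.5 + 249.9) / 5,463.4 × 100 = 3,383.4 / 5,463.4 × 100 = 62

Youth dependency ratio: 57
Old-age dependency ratio: 5
Total dependency ratio: 62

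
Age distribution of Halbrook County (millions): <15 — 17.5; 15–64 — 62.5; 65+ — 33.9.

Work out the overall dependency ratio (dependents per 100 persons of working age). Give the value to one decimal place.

Total dependency ratio: 82.2

Total dependency ratio = (17.5 + 33.9) / 62.5 × 100 = 51.4 / 62.5 × 100 = 82.2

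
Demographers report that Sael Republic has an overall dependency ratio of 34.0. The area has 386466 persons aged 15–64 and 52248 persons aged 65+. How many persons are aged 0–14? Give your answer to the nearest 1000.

Total dependency ratio = (youth + elderly) / working-age × 100
34.0 = (Y + 52248) / 386466 × 100
⇒ 79000

Aged 0–14: 79000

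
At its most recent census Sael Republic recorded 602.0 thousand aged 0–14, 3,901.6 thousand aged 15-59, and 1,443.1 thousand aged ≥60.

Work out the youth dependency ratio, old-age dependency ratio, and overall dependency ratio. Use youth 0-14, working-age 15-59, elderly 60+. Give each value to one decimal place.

Youth dependency ratio: 15.4
Old-age dependency ratio: 37.0
Total dependency ratio: 52.4

Youth dependency ratio = 602.0 / 3,901.6 × 100 = 15.4
Old-age dependency ratio = 1,443.1 / 3,901.6 × 100 = 37.0
Total dependency ratio = (602.0 + 1,443.1) / 3,901.6 × 100 = 2,045.1 / 3,901.6 × 100 = 52.4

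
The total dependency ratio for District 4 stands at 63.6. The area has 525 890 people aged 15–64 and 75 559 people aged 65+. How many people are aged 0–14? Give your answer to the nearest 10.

Aged 0–14: 258 910

Total dependency ratio = (youth + elderly) / working-age × 100
63.6 = (Y + 75 559) / 525 890 × 100
⇒ 258 910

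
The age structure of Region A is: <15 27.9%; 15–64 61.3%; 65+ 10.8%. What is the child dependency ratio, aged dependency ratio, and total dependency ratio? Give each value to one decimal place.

Youth dependency ratio: 45.5
Old-age dependency ratio: 17.6
Total dependency ratio: 63.1

Youth dependency ratio = 27.9 / 61.3 × 100 = 45.5
Old-age dependency ratio = 10.8 / 61.3 × 100 = 17.6
Total dependency ratio = (27.9 + 10.8) / 61.3 × 100 = 38.7 / 61.3 × 100 = 63.1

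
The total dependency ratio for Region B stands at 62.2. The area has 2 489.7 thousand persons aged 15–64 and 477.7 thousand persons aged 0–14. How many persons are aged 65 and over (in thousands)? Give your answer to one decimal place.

Aged 65 and over: 1 070.9

Total dependency ratio = (youth + elderly) / working-age × 100
62.2 = (477.7 + E) / 2 489.7 × 100
⇒ 1 070.9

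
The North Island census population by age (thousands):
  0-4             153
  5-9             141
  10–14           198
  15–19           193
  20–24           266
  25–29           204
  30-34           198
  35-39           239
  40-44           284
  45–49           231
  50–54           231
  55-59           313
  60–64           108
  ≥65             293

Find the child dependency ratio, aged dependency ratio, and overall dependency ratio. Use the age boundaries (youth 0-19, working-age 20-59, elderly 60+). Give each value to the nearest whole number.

0–19: 153 + 141 + 198 + 193 = 685
20–59: 266 + 204 + 198 + 239 + 284 + 231 + 231 + 313 = 1,966
60+: 108 + 293 = 401
Youth dependency ratio = 685 / 1,966 × 100 = 35
Old-age dependency ratio = 401 / 1,966 × 100 = 20
Total dependency ratio = (685 + 401) / 1,966 × 100 = 1,086 / 1,966 × 100 = 55

Youth dependency ratio: 35
Old-age dependency ratio: 20
Total dependency ratio: 55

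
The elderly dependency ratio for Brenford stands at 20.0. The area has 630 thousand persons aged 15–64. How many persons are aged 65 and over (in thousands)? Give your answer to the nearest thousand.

Aged 65 and over: 126

Old-age dependency ratio = elderly / working-age × 100
20.0 = E / 630 × 100
⇒ 126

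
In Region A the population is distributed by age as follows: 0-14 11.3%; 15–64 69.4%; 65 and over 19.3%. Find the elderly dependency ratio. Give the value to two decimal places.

Old-age dependency ratio = 19.3 / 69.4 × 100 = 27.81

Old-age dependency ratio: 27.81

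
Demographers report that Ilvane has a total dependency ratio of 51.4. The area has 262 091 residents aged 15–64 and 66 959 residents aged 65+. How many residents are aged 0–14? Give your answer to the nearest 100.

Total dependency ratio = (youth + elderly) / working-age × 100
51.4 = (Y + 66 959) / 262 091 × 100
⇒ 67 800

Aged 0–14: 67 800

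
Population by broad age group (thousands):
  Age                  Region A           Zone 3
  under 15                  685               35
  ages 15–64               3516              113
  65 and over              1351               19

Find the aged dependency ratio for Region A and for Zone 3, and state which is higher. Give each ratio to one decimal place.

Region A: 1351 / 3516 × 100 = 38.4
Zone 3: 19 / 113 × 100 = 16.8

Region A: 38.4
Zone 3: 16.8
Higher: Region A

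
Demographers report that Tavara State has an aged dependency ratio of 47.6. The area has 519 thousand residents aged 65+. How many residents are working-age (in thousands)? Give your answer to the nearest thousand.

Working-age: 1090

Old-age dependency ratio = elderly / working-age × 100
47.6 = 519 / W × 100
⇒ 1090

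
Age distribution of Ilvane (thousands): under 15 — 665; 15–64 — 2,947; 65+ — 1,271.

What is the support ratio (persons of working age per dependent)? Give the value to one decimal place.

Support ratio: 1.5

Support ratio = 2,947 / (665 + 1,271) = 2,947 / 1,936 = 1.5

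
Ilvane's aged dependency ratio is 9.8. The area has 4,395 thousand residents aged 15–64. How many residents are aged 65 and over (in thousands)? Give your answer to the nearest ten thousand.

Old-age dependency ratio = elderly / working-age × 100
9.8 = E / 4,395 × 100
⇒ 430

Aged 65 and over: 430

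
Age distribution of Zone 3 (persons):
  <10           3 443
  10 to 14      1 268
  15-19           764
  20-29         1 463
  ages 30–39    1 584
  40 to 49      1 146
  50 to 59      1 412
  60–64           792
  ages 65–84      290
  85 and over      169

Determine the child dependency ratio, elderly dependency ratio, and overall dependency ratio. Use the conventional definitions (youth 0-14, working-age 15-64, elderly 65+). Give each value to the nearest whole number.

0–14: 3 443 + 1 268 = 4 711
15–64: 764 + 1 463 + 1 584 + 1 146 + 1 412 + 792 = 7 161
65+: 290 + 169 = 459
Youth dependency ratio = 4 711 / 7 161 × 100 = 66
Old-age dependency ratio = 459 / 7 161 × 100 = 6
Total dependency ratio = (4 711 + 459) / 7 161 × 100 = 5 170 / 7 161 × 100 = 72

Youth dependency ratio: 66
Old-age dependency ratio: 6
Total dependency ratio: 72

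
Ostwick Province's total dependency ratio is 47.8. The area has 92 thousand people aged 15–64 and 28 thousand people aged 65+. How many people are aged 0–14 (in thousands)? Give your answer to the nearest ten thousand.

Total dependency ratio = (youth + elderly) / working-age × 100
47.8 = (Y + 28) / 92 × 100
⇒ 20

Aged 0–14: 20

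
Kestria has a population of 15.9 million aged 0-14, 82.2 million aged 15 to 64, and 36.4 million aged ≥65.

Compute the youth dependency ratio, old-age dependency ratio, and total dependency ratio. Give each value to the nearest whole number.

Youth dependency ratio = 15.9 / 82.2 × 100 = 19
Old-age dependency ratio = 36.4 / 82.2 × 100 = 44
Total dependency ratio = (15.9 + 36.4) / 82.2 × 100 = 52.3 / 82.2 × 100 = 64

Youth dependency ratio: 19
Old-age dependency ratio: 44
Total dependency ratio: 64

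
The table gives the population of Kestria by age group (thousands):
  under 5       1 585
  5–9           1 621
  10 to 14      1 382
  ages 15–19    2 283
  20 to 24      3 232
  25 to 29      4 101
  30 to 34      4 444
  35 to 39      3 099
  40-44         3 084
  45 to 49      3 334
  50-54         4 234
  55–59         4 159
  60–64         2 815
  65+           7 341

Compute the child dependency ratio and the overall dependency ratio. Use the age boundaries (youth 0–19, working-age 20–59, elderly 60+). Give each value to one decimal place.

Youth dependency ratio: 23.1
Total dependency ratio: 57.4

0–19: 1 585 + 1 621 + 1 382 + 2 283 = 6 871
20–59: 3 232 + 4 101 + 4 444 + 3 099 + 3 084 + 3 334 + 4 234 + 4 159 = 29 687
60+: 2 815 + 7 341 = 10 156
Youth dependency ratio = 6 871 / 29 687 × 100 = 23.1
Total dependency ratio = (6 871 + 10 156) / 29 687 × 100 = 17 027 / 29 687 × 100 = 57.4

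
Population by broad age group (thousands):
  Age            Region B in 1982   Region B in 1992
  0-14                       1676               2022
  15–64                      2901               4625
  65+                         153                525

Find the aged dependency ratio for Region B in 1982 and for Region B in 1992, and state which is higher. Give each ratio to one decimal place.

Region B in 1982: 153 / 2901 × 100 = 5.3
Region B in 1992: 525 / 4625 × 100 = 11.4

Region B in 1982: 5.3
Region B in 1992: 11.4
Higher: Region B in 1992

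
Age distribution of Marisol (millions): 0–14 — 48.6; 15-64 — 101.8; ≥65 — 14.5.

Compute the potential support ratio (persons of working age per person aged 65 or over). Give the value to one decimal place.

Potential support ratio: 7.0

Potential support ratio = 101.8 / 14.5 = 7.0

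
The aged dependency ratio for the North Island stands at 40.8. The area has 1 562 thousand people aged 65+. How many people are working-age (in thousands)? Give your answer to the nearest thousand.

Working-age: 3 828

Old-age dependency ratio = elderly / working-age × 100
40.8 = 1 562 / W × 100
⇒ 3 828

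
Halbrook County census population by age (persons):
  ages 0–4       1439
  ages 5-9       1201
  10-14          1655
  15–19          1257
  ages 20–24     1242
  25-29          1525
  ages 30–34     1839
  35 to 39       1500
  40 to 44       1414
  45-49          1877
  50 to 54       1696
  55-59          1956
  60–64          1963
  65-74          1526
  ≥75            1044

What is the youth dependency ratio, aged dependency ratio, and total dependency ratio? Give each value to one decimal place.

0–14: 1439 + 1201 + 1655 = 4295
15–64: 1257 + 1242 + 1525 + 1839 + 1500 + 1414 + 1877 + 1696 + 1956 + 1963 = 16269
65+: 1526 + 1044 = 2570
Youth dependency ratio = 4295 / 16269 × 100 = 26.4
Old-age dependency ratio = 2570 / 16269 × 100 = 15.8
Total dependency ratio = (4295 + 2570) / 16269 × 100 = 6865 / 16269 × 100 = 42.2

Youth dependency ratio: 26.4
Old-age dependency ratio: 15.8
Total dependency ratio: 42.2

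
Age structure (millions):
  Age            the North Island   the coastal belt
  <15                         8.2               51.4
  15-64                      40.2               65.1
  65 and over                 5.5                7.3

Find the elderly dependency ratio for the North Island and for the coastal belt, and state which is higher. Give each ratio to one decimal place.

the North Island: 5.5 / 40.2 × 100 = 13.7
the coastal belt: 7.3 / 65.1 × 100 = 11.2

the North Island: 13.7
the coastal belt: 11.2
Higher: the North Island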